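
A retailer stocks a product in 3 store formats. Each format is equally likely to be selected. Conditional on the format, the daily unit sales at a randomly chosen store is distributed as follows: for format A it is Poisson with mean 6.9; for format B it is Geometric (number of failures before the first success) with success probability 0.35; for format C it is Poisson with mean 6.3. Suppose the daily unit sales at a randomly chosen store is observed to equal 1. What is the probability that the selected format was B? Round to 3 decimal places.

0.925

Likelihoods P(X=1 | ·): A: 0.00695372; B: 0.2275; C: 0.0115687.
Posterior ∝ prior × likelihood. Numerator for B: 0.333333·0.2275 = 0.0758333.
Normalizing constant: 0.333333·0.00695372 + 0.333333·0.2275 + 0.333333·0.0115687 = 0.0820075.
P(B | observation) = 0.0758333 / 0.0820075 = 0.924712.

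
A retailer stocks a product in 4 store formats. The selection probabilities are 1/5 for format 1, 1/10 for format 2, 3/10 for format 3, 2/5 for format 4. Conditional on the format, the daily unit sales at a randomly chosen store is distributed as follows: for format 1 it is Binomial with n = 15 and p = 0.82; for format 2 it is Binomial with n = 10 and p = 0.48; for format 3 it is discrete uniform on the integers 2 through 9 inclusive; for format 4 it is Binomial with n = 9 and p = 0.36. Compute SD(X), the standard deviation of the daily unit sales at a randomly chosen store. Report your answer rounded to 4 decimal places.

Per component, 1: μ=12.3, E[X²]=153.504; 2: μ=4.8, E[X²]=25.536; 3: μ=5.5, E[X²]=35.5; 4: μ=3.24, E[X²]=12.5712.
E[X] = 0.2·12.3 + 0.1·4.8 + 0.3·5.5 + 0.4·3.24 = 5.886.
E[X²] = 0.2·153.504 + 0.1·25.536 + 0.3·35.5 + 0.4·12.5712 = 48.9329.
Var(X) = E[X²] − (E[X])² = 48.9329 − 34.645 = 14.2879.
SD(X) = √14.2879 = 3.77993.

3.7799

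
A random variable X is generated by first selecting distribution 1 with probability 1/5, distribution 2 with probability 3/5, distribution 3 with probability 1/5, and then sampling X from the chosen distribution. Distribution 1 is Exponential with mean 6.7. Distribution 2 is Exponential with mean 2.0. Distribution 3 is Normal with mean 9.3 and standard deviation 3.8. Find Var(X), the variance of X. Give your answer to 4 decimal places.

Per component, 1: μ=6.7, E[X²]=89.78; 2: μ=2, E[X²]=8; 3: μ=9.3, E[X²]=100.93.
E[X] = 0.2·6.7 + 0.6·2 + 0.2·9.3 = 4.4.
E[X²] = 0.2·89.78 + 0.6·8 + 0.2·100.93 = 42.942.
Var(X) = E[X²] − (E[X])² = 42.942 − 19.36 = 23.582.

23.5820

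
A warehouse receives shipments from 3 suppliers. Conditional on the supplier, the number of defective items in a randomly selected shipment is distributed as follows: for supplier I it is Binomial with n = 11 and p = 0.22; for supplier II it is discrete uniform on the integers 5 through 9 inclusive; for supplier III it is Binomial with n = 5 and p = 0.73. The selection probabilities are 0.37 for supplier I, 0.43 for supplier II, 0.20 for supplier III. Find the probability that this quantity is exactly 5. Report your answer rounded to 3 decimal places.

Conditional on each supplier, P(X = 5): I: 0.0536195; II: 0.2; III: 0.207307.
By total probability, P(X = 5) = 0.37·0.0536195 + 0.43·0.2 + 0.2·0.207307 = 0.147301.

0.147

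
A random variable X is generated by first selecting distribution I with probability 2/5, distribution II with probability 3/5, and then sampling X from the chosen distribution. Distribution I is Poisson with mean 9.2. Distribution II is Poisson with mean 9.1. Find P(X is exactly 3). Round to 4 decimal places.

0.0137

Conditional on each component, P(X = 3): I: 0.013113; II: 0.0140247.
By total probability, P(X = 3) = 0.4·0.013113 + 0.6·0.0140247 = 0.01366.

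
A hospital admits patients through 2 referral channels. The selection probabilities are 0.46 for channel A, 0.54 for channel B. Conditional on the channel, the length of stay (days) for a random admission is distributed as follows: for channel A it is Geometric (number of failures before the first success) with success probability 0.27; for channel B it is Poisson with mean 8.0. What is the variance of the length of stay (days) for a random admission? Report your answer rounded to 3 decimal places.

15.894

Per component, A: μ=2.7037, E[X²]=17.3237; B: μ=8, E[X²]=72.
E[X] = 0.46·2.7037 + 0.54·8 = 5.5637.
E[X²] = 0.46·17.3237 + 0.54·72 = 46.8489.
Var(X) = E[X²] − (E[X])² = 46.8489 − 30.9548 = 15.8941.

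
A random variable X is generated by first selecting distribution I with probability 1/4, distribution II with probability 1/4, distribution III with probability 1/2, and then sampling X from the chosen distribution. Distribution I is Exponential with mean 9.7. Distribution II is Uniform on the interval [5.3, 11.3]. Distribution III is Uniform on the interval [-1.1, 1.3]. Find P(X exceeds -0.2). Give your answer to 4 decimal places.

Conditional on each component, P(X > -0.2): I: 1; II: 1; III: 0.625.
By total probability, P(X > -0.2) = 0.25·1 + 0.25·1 + 0.5·0.625 = 0.8125.

0.8125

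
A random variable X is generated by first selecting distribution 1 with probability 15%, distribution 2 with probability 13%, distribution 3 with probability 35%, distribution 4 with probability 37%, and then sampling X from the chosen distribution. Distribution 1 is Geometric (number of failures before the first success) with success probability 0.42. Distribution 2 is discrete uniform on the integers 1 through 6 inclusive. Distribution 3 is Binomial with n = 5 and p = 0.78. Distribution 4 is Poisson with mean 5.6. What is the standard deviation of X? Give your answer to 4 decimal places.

2.2906

Per component, 1: μ=1.38095, E[X²]=5.19501; 2: μ=3.5, E[X²]=15.1667; 3: μ=3.9, E[X²]=16.068; 4: μ=5.6, E[X²]=36.96.
E[X] = 0.15·1.38095 + 0.13·3.5 + 0.35·3.9 + 0.37·5.6 = 4.09914.
E[X²] = 0.15·5.19501 + 0.13·15.1667 + 0.35·16.068 + 0.37·36.96 = 22.0499.
Var(X) = E[X²] − (E[X])² = 22.0499 − 16.803 = 5.24695.
SD(X) = √5.24695 = 2.29062.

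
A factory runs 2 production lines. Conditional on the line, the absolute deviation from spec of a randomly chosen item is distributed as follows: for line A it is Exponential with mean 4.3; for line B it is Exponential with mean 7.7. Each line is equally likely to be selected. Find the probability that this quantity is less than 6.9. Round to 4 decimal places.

Conditional on each line, P(X < 6.9): A: 0.79904; B: 0.591843.
By total probability, P(X < 6.9) = 0.5·0.79904 + 0.5·0.591843 = 0.695442.

0.6954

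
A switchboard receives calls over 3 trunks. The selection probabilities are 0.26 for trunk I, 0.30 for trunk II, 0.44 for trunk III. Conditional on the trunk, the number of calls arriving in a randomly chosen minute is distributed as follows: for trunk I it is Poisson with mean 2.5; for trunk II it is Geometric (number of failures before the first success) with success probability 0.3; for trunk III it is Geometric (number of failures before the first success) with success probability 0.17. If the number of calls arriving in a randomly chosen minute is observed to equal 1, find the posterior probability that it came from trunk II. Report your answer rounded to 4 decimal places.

0.3531

Likelihoods P(X=1 | ·): I: 0.205212; II: 0.21; III: 0.1411.
Posterior ∝ prior × likelihood. Numerator for II: 0.3·0.21 = 0.063.
Normalizing constant: 0.26·0.205212 + 0.3·0.21 + 0.44·0.1411 = 0.178439.
P(II | observation) = 0.063 / 0.178439 = 0.353061.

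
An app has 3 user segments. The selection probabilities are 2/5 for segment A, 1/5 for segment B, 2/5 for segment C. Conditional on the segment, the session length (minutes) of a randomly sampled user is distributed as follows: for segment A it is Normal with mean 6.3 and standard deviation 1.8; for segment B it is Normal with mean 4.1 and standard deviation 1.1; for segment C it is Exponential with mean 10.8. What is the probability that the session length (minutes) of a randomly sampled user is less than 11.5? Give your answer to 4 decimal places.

0.8613

Conditional on each segment, P(X < 11.5): A: 0.998067; B: 1; C: 0.655208.
By total probability, P(X < 11.5) = 0.4·0.998067 + 0.2·1 + 0.4·0.655208 = 0.86131.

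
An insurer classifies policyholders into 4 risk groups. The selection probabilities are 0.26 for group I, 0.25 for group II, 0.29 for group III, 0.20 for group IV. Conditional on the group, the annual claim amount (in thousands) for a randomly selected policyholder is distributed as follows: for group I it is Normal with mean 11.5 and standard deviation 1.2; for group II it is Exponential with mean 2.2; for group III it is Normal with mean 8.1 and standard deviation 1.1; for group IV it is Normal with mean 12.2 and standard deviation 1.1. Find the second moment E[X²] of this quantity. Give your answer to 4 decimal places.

For each component E[X²] = Var + (mean)², giving I: 133.69; II: 9.68; III: 66.82; IV: 150.05.
Overall E[X²] = 0.26·133.69 + 0.25·9.68 + 0.29·66.82 + 0.2·150.05 = 86.5672.

86.5672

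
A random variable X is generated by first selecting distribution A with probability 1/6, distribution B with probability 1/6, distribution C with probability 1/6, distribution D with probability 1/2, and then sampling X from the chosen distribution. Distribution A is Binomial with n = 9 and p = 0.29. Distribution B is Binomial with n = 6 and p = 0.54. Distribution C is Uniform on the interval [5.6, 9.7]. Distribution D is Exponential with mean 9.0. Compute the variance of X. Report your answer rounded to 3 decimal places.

Per component, A: μ=2.61, E[X²]=8.6652; B: μ=3.24, E[X²]=11.988; C: μ=7.65, E[X²]=59.9233; D: μ=9, E[X²]=162.
E[X] = 0.166667·2.61 + 0.166667·3.24 + 0.166667·7.65 + 0.5·9 = 6.75.
E[X²] = 0.166667·8.6652 + 0.166667·11.988 + 0.166667·59.9233 + 0.5·162 = 94.4294.
Var(X) = E[X²] − (E[X])² = 94.4294 − 45.5625 = 48.8669.

48.867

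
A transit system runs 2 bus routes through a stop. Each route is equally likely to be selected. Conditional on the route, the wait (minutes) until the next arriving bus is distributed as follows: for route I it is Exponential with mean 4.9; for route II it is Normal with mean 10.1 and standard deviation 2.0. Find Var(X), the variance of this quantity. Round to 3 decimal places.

20.765

Per component, I: μ=4.9, E[X²]=48.02; II: μ=10.1, E[X²]=106.01.
E[X] = 0.5·4.9 + 0.5·10.1 = 7.5.
E[X²] = 0.5·48.02 + 0.5·106.01 = 77.015.
Var(X) = E[X²] − (E[X])² = 77.015 − 56.25 = 20.765.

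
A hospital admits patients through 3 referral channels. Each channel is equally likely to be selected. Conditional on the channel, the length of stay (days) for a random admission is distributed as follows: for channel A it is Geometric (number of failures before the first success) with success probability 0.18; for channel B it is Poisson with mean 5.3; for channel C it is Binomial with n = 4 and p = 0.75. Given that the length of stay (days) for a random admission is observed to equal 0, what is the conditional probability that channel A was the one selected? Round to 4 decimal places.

0.9529

Likelihoods P(X=0 | ·): A: 0.18; B: 0.00499159; C: 0.00390625.
Posterior ∝ prior × likelihood. Numerator for A: 0.333333·0.18 = 0.06.
Normalizing constant: 0.333333·0.18 + 0.333333·0.00499159 + 0.333333·0.00390625 = 0.0629659.
P(A | observation) = 0.06 / 0.0629659 = 0.952896.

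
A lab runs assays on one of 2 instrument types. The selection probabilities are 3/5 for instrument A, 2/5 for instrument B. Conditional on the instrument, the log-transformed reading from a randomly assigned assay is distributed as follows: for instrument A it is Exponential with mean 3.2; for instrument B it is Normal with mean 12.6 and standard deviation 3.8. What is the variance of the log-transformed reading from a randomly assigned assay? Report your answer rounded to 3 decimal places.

33.126

Per component, A: μ=3.2, E[X²]=20.48; B: μ=12.6, E[X²]=173.2.
E[X] = 0.6·3.2 + 0.4·12.6 = 6.96.
E[X²] = 0.6·20.48 + 0.4·173.2 = 81.568.
Var(X) = E[X²] − (E[X])² = 81.568 − 48.4416 = 33.1264.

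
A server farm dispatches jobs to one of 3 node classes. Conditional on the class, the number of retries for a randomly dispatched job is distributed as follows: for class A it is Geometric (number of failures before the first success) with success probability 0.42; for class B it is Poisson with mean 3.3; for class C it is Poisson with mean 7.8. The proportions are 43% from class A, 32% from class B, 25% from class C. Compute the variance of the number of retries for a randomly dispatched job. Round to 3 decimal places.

10.976

Per component, A: μ=1.38095, E[X²]=5.19501; B: μ=3.3, E[X²]=14.19; C: μ=7.8, E[X²]=68.64.
E[X] = 0.43·1.38095 + 0.32·3.3 + 0.25·7.8 = 3.59981.
E[X²] = 0.43·5.19501 + 0.32·14.19 + 0.25·68.64 = 23.9347.
Var(X) = E[X²] − (E[X])² = 23.9347 − 12.9586 = 10.976.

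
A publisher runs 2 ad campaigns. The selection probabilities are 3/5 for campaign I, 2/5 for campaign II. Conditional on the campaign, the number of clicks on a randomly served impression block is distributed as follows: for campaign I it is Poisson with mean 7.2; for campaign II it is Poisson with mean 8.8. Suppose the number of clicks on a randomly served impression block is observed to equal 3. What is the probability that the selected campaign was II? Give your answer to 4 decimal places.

0.1973

Likelihoods P(X=3 | ·): I: 0.0464436; II: 0.0171201.
Posterior ∝ prior × likelihood. Numerator for II: 0.4·0.0171201 = 0.00684802.
Normalizing constant: 0.6·0.0464436 + 0.4·0.0171201 = 0.0347142.
P(II | observation) = 0.00684802 / 0.0347142 = 0.197269.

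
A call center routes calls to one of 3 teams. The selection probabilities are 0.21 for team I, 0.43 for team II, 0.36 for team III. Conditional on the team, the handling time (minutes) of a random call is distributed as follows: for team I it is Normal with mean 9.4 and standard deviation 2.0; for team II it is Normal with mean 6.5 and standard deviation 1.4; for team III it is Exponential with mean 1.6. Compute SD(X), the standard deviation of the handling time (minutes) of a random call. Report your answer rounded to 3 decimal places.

Per component, I: μ=9.4, E[X²]=92.36; II: μ=6.5, E[X²]=44.21; III: μ=1.6, E[X²]=5.12.
E[X] = 0.21·9.4 + 0.43·6.5 + 0.36·1.6 = 5.345.
E[X²] = 0.21·92.36 + 0.43·44.21 + 0.36·5.12 = 40.2491.
Var(X) = E[X²] − (E[X])² = 40.2491 − 28.569 = 11.6801.
SD(X) = √11.6801 = 3.41761.

3.418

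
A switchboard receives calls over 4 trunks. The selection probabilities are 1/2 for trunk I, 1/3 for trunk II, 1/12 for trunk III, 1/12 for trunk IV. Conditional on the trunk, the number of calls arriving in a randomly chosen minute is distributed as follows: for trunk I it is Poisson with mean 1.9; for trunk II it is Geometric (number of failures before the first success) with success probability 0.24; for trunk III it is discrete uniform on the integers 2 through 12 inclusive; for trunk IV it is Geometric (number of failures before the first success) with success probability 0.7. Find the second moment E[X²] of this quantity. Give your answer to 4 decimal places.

15.4787

For each component E[X²] = Var + (mean)², giving I: 5.51; II: 23.2222; III: 59; IV: 0.795918.
Overall E[X²] = 0.5·5.51 + 0.333333·23.2222 + 0.0833333·59 + 0.0833333·0.795918 = 15.4787.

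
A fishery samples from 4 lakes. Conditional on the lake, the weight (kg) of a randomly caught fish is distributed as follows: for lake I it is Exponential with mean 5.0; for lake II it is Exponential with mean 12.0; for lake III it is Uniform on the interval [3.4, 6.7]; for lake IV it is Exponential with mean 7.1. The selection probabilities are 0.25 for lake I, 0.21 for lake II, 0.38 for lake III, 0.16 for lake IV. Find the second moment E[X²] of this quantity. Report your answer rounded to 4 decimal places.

For each component E[X²] = Var + (mean)², giving I: 50; II: 288; III: 26.41; IV: 100.82.
Overall E[X²] = 0.25·50 + 0.21·288 + 0.38·26.41 + 0.16·100.82 = 99.147.

99.1470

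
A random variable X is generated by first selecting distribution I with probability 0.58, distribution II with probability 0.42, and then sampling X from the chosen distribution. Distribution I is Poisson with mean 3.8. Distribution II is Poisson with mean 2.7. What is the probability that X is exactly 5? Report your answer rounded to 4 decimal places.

0.1194

Conditional on each component, P(X = 5): I: 0.147713; II: 0.0803605.
By total probability, P(X = 5) = 0.58·0.147713 + 0.42·0.0803605 = 0.119425.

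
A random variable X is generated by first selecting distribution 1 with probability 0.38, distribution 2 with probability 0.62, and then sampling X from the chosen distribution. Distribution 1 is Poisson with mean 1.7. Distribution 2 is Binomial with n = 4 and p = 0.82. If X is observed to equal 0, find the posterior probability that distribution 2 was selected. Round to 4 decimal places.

0.0093

Likelihoods P(X=0 | ·): 1: 0.182684; 2: 0.00104976.
Posterior ∝ prior × likelihood. Numerator for 2: 0.62·0.00104976 = 0.000650851.
Normalizing constant: 0.38·0.182684 + 0.62·0.00104976 = 0.0700706.
P(2 | observation) = 0.000650851 / 0.0700706 = 0.00928851.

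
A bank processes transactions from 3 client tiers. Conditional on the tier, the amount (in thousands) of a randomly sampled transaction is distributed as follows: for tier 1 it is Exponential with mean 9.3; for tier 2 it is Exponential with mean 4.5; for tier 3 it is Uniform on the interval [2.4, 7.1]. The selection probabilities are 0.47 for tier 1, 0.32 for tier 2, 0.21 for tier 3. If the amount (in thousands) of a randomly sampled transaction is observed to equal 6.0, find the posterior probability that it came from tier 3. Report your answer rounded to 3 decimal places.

Likelihoods f(6.0 | ·): 1: 0.0564062; 2: 0.0585771; 3: 0.212766.
Posterior ∝ prior × likelihood. Numerator for 3: 0.21·0.212766 = 0.0446809.
Normalizing constant: 0.47·0.0564062 + 0.32·0.0585771 + 0.21·0.212766 = 0.0899365.
P(3 | observation) = 0.0446809 / 0.0899365 = 0.496805.

0.497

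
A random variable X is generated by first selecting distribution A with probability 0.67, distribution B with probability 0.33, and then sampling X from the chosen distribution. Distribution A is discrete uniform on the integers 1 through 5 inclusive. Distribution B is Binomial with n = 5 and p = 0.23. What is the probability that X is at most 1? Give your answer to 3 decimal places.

Conditional on each component, P(X ≤ 1): A: 0.2; B: 0.674938.
By total probability, P(X ≤ 1) = 0.67·0.2 + 0.33·0.674938 = 0.35673.

0.357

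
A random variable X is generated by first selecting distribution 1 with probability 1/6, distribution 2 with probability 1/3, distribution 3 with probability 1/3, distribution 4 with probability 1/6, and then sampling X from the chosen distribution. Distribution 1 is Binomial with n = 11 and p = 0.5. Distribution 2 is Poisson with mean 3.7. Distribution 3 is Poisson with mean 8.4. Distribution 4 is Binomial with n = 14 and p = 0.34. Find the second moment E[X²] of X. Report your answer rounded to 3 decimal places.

41.917

For each component E[X²] = Var + (mean)², giving 1: 33; 2: 17.39; 3: 78.96; 4: 25.7992.
Overall E[X²] = 0.166667·33 + 0.333333·17.39 + 0.333333·78.96 + 0.166667·25.7992 = 41.9165.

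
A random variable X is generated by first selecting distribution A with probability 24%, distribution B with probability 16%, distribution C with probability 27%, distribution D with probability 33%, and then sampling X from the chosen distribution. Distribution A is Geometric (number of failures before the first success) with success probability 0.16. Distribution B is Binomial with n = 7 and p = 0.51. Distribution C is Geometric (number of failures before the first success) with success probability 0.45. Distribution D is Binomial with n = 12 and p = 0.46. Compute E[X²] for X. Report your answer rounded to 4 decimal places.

For each component E[X²] = Var + (mean)², giving A: 60.375; B: 14.4942; C: 4.20988; D: 33.4512.
Overall E[X²] = 0.24·60.375 + 0.16·14.4942 + 0.27·4.20988 + 0.33·33.4512 = 28.9846.

28.9846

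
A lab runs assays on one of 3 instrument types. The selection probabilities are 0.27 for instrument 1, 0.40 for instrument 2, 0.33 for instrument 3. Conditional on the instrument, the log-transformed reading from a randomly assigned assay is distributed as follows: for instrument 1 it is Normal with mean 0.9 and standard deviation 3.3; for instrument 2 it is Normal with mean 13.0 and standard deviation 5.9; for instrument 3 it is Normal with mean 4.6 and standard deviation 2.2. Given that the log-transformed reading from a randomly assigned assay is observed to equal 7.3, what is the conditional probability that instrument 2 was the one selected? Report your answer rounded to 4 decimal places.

0.3384

Likelihoods f(7.3 | ·): 1: 0.0184353; 2: 0.0424017; 3: 0.0853927.
Posterior ∝ prior × likelihood. Numerator for 2: 0.4·0.0424017 = 0.0169607.
Normalizing constant: 0.27·0.0184353 + 0.4·0.0424017 + 0.33·0.0853927 = 0.0501178.
P(2 | observation) = 0.0169607 / 0.0501178 = 0.338416.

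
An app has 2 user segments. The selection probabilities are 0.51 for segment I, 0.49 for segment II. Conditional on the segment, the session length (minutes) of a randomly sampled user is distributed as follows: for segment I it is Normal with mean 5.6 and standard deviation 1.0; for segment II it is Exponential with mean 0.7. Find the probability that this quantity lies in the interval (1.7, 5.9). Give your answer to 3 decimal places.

0.358

Conditional on each segment, P(1.7 < X < 5.9): I: 0.617863; II: 0.0879442.
By total probability, P(1.7 < X < 5.9) = 0.51·0.617863 + 0.49·0.0879442 = 0.358203.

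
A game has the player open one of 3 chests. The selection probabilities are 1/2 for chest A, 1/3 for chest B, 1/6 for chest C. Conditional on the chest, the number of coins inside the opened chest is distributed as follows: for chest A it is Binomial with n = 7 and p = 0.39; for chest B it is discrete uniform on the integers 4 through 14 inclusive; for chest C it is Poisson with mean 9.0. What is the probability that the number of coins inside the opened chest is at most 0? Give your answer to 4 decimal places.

Conditional on each chest, P(X ≤ 0): A: 0.0314274; B: 0; C: 0.00012341.
By total probability, P(X ≤ 0) = 0.5·0.0314274 + 0.333333·0 + 0.166667·0.00012341 = 0.0157343.

0.0157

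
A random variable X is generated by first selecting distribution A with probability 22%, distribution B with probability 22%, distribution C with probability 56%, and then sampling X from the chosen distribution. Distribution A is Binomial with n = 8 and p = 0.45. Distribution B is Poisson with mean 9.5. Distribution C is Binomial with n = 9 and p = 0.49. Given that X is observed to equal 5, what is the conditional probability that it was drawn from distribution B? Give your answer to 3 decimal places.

0.058

Likelihoods P(X=5 | ·): A: 0.171925; B: 0.0482658; C: 0.240786.
Posterior ∝ prior × likelihood. Numerator for B: 0.22·0.0482658 = 0.0106185.
Normalizing constant: 0.22·0.171925 + 0.22·0.0482658 + 0.56·0.240786 = 0.183282.
P(B | observation) = 0.0106185 / 0.183282 = 0.0579351.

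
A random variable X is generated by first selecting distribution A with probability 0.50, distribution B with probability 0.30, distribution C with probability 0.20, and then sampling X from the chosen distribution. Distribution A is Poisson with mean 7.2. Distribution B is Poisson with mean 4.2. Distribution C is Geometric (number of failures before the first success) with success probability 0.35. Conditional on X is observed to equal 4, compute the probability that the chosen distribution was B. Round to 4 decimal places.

0.5179

Likelihoods P(X=4 | ·): A: 0.0835985; B: 0.194424; C: 0.0624772.
Posterior ∝ prior × likelihood. Numerator for B: 0.3·0.194424 = 0.0583271.
Normalizing constant: 0.5·0.0835985 + 0.3·0.194424 + 0.2·0.0624772 = 0.112622.
P(B | observation) = 0.0583271 / 0.112622 = 0.517902.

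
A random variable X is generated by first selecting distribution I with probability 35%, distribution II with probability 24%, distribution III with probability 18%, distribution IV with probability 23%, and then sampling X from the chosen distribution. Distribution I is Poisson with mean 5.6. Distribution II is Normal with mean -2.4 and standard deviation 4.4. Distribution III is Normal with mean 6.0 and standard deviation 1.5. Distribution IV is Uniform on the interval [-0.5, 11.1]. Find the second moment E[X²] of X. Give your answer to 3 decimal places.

34.890

For each component E[X²] = Var + (mean)², giving I: 36.96; II: 25.12; III: 38.25; IV: 39.3033.
Overall E[X²] = 0.35·36.96 + 0.24·25.12 + 0.18·38.25 + 0.23·39.3033 = 34.8896.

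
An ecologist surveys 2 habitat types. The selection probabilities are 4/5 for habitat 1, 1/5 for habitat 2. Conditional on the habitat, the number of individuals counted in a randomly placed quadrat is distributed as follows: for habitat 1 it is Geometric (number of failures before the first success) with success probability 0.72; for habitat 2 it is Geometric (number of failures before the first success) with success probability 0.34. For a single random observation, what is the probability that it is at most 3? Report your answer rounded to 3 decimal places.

Conditional on each habitat, P(X ≤ 3): 1: 0.993853; 2: 0.810253.
By total probability, P(X ≤ 3) = 0.8·0.993853 + 0.2·0.810253 = 0.957133.

0.957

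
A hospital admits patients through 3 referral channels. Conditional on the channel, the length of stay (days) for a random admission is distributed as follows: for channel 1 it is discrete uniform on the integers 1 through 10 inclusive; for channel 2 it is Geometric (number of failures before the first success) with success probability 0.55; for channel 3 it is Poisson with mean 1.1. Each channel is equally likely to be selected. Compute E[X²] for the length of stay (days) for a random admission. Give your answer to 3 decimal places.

14.322

For each component E[X²] = Var + (mean)², giving 1: 38.5; 2: 2.15702; 3: 2.31.
Overall E[X²] = 0.333333·38.5 + 0.333333·2.15702 + 0.333333·2.31 = 14.3223.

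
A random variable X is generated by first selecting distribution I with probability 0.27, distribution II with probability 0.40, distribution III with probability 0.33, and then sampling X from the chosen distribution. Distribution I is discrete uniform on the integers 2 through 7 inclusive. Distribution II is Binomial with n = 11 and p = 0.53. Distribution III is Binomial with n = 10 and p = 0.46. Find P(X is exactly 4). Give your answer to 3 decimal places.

0.175

Conditional on each component, P(X = 4): I: 0.166667; II: 0.131918; III: 0.233138.
By total probability, P(X = 4) = 0.27·0.166667 + 0.4·0.131918 + 0.33·0.233138 = 0.174703.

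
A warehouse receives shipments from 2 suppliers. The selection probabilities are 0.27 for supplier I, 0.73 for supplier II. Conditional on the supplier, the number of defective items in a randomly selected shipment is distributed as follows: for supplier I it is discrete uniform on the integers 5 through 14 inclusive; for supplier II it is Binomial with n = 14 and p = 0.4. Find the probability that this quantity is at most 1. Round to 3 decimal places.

0.006

Conditional on each supplier, P(X ≤ 1): I: 0; II: 0.00809763.
By total probability, P(X ≤ 1) = 0.27·0 + 0.73·0.00809763 = 0.00591127.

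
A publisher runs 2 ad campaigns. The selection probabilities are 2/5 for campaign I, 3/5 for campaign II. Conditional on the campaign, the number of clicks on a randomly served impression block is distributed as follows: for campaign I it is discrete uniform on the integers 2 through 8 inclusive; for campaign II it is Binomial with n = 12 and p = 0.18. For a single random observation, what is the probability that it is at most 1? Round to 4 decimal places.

0.2015

Conditional on each campaign, P(X ≤ 1): I: 0; II: 0.335868.
By total probability, P(X ≤ 1) = 0.4·0 + 0.6·0.335868 = 0.201521.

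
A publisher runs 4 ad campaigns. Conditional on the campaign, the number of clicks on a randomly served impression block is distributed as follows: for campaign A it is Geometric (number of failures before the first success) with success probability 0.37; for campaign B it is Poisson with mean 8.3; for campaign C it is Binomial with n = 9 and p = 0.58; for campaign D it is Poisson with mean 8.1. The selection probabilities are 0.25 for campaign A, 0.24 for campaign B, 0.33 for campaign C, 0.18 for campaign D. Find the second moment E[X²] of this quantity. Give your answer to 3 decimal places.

43.384

For each component E[X²] = Var + (mean)², giving A: 7.5011; B: 77.19; C: 29.4408; D: 73.71.
Overall E[X²] = 0.25·7.5011 + 0.24·77.19 + 0.33·29.4408 + 0.18·73.71 = 43.3841.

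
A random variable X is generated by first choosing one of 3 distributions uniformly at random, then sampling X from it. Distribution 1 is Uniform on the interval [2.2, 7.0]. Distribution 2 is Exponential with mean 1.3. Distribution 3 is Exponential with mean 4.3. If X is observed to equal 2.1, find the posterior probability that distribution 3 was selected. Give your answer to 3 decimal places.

0.483

Likelihoods f(2.1 | ·): 1: 0; 2: 0.152934; 3: 0.142703.
Posterior ∝ prior × likelihood. Numerator for 3: 0.333333·0.142703 = 0.0475678.
Normalizing constant: 0.333333·0 + 0.333333·0.152934 + 0.333333·0.142703 = 0.0985458.
P(3 | observation) = 0.0475678 / 0.0985458 = 0.482697.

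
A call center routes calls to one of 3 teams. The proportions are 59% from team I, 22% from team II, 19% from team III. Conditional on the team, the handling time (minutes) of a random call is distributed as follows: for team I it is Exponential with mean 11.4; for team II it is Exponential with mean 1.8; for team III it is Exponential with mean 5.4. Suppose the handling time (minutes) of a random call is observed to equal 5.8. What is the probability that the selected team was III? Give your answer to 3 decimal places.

0.250

Likelihoods f(5.8 | ·): I: 0.0527398; II: 0.022148; III: 0.0632618.
Posterior ∝ prior × likelihood. Numerator for III: 0.19·0.0632618 = 0.0120197.
Normalizing constant: 0.59·0.0527398 + 0.22·0.022148 + 0.19·0.0632618 = 0.0480088.
P(III | observation) = 0.0120197 / 0.0480088 = 0.250366.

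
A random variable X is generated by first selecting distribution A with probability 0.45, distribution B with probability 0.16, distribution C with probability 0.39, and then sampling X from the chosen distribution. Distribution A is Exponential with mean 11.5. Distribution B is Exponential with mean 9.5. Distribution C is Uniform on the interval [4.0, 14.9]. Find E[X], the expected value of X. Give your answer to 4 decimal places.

Component means — A: 11.5; B: 9.5; C: 9.45.
E[X] = 0.45·11.5 + 0.16·9.5 + 0.39·9.45 = 10.3805.

10.3805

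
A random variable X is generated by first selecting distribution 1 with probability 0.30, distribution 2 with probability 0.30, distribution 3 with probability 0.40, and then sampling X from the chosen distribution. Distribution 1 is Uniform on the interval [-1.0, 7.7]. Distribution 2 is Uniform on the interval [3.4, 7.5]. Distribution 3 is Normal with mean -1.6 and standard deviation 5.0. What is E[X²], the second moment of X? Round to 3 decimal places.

For each component E[X²] = Var + (mean)², giving 1: 17.53; 2: 31.1033; 3: 27.56.
Overall E[X²] = 0.3·17.53 + 0.3·31.1033 + 0.4·27.56 = 25.614.

25.614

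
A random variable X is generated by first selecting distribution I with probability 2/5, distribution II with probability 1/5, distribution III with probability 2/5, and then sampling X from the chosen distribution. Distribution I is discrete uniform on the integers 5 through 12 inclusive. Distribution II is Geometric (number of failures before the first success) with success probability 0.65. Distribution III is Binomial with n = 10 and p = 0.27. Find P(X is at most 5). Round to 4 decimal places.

0.6381

Conditional on each component, P(X ≤ 5): I: 0.125; II: 0.998162; III: 0.971278.
By total probability, P(X ≤ 5) = 0.4·0.125 + 0.2·0.998162 + 0.4·0.971278 = 0.638143.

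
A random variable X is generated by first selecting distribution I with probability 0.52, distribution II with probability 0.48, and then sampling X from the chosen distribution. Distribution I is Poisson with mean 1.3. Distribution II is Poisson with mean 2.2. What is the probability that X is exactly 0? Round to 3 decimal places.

0.195

Conditional on each component, P(X = 0): I: 0.272532; II: 0.110803.
By total probability, P(X = 0) = 0.52·0.272532 + 0.48·0.110803 = 0.194902.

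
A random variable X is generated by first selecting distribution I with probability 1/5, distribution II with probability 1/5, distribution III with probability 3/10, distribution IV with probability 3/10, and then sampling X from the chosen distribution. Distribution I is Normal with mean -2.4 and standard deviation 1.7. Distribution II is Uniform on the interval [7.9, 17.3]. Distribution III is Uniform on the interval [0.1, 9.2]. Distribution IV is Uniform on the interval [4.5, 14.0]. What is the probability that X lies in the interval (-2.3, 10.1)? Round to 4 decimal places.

Conditional on each component, P(-2.3 < X < 10.1): I: 0.476546; II: 0.234043; III: 1; IV: 0.589474.
By total probability, P(-2.3 < X < 10.1) = 0.2·0.476546 + 0.2·0.234043 + 0.3·1 + 0.3·0.589474 = 0.61896.

0.6190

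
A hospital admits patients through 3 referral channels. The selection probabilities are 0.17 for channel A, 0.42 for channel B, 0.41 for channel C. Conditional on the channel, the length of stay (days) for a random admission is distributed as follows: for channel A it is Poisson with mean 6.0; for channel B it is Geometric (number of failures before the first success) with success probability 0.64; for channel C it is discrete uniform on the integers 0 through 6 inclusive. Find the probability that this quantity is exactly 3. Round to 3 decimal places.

0.086

Conditional on each channel, P(X = 3): A: 0.0892351; B: 0.0298598; C: 0.142857.
By total probability, P(X = 3) = 0.17·0.0892351 + 0.42·0.0298598 + 0.41·0.142857 = 0.0862825.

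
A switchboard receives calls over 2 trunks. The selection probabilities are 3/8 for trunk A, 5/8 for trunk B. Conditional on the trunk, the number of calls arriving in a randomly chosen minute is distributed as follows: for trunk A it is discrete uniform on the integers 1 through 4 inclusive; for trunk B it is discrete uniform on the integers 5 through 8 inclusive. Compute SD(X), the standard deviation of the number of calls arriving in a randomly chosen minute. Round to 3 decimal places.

2.236

Per component, A: μ=2.5, E[X²]=7.5; B: μ=6.5, E[X²]=43.5.
E[X] = 0.375·2.5 + 0.625·6.5 = 5.
E[X²] = 0.375·7.5 + 0.625·43.5 = 30.
Var(X) = E[X²] − (E[X])² = 30 − 25 = 5.
SD(X) = √5 = 2.23607.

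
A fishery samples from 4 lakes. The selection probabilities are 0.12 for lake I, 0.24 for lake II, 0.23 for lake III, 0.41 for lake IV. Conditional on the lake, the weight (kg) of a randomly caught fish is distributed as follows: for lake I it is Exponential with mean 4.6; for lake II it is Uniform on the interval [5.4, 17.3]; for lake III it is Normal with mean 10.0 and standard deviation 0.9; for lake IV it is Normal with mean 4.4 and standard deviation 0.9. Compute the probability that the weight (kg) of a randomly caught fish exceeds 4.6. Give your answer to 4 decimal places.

Conditional on each lake, P(X > 4.6): I: 0.367879; II: 1; III: 1; IV: 0.41207.
By total probability, P(X > 4.6) = 0.12·0.367879 + 0.24·1 + 0.23·1 + 0.41·0.41207 = 0.683094.

0.6831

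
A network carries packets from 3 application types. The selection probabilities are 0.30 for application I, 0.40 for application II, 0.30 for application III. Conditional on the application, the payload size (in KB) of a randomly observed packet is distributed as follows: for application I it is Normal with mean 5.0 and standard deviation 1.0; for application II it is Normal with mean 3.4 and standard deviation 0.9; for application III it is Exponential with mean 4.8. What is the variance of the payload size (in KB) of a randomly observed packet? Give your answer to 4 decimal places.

Per component, I: μ=5, E[X²]=26; II: μ=3.4, E[X²]=12.37; III: μ=4.8, E[X²]=46.08.
E[X] = 0.3·5 + 0.4·3.4 + 0.3·4.8 = 4.3.
E[X²] = 0.3·26 + 0.4·12.37 + 0.3·46.08 = 26.572.
Var(X) = E[X²] − (E[X])² = 26.572 − 18.49 = 8.082.

8.0820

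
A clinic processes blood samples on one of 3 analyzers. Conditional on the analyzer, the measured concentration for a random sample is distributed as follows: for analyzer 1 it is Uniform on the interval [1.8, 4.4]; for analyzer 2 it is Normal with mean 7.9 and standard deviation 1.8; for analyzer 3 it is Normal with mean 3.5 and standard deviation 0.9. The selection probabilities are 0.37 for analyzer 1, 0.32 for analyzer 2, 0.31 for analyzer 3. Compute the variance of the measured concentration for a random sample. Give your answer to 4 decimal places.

Per component, 1: μ=3.1, E[X²]=10.1733; 2: μ=7.9, E[X²]=65.65; 3: μ=3.5, E[X²]=13.06.
E[X] = 0.37·3.1 + 0.32·7.9 + 0.31·3.5 = 4.76.
E[X²] = 0.37·10.1733 + 0.32·65.65 + 0.31·13.06 = 28.8207.
Var(X) = E[X²] − (E[X])² = 28.8207 − 22.6576 = 6.16313.

6.1631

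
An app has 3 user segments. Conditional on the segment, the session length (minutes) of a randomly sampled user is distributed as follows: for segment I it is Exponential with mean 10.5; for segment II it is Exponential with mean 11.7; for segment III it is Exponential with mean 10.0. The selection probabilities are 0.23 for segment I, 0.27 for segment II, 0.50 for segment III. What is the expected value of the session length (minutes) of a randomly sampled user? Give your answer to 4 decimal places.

Component means — I: 10.5; II: 11.7; III: 10.
E[X] = 0.23·10.5 + 0.27·11.7 + 0.5·10 = 10.574.

10.5740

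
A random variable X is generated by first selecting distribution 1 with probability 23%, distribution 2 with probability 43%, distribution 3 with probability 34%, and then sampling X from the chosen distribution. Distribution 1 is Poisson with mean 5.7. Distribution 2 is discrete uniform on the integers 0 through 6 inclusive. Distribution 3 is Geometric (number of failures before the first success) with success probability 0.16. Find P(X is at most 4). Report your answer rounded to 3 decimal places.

Conditional on each component, P(X ≤ 4): 1: 0.327215; 2: 0.714286; 3: 0.581788.
By total probability, P(X ≤ 4) = 0.23·0.327215 + 0.43·0.714286 + 0.34·0.581788 = 0.58021.

0.580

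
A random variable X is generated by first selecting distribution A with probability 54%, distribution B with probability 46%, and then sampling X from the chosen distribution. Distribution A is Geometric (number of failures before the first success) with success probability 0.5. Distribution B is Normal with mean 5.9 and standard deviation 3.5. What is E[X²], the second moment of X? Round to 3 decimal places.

23.268

For each component E[X²] = Var + (mean)², giving A: 3; B: 47.06.
Overall E[X²] = 0.54·3 + 0.46·47.06 = 23.2676.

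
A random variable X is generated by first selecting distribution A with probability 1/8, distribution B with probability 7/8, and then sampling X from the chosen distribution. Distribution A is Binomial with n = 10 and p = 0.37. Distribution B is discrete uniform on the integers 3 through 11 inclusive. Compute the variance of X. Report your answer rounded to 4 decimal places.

7.3158

Per component, A: μ=3.7, E[X²]=16.021; B: μ=7, E[X²]=55.6667.
E[X] = 0.125·3.7 + 0.875·7 = 6.5875.
E[X²] = 0.125·16.021 + 0.875·55.6667 = 50.711.
Var(X) = E[X²] − (E[X])² = 50.711 − 43.3952 = 7.3158.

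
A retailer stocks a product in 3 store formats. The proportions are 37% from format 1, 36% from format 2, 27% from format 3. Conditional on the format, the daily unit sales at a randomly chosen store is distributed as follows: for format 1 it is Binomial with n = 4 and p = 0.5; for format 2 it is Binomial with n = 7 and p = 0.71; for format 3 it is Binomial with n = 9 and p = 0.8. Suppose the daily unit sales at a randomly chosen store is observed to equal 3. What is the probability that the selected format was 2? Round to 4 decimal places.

Likelihoods P(X=3 | ·): 1: 0.25; 2: 0.0886003; 3: 0.00275251.
Posterior ∝ prior × likelihood. Numerator for 2: 0.36·0.0886003 = 0.0318961.
Normalizing constant: 0.37·0.25 + 0.36·0.0886003 + 0.27·0.00275251 = 0.125139.
P(2 | observation) = 0.0318961 / 0.125139 = 0.254885.

0.2549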